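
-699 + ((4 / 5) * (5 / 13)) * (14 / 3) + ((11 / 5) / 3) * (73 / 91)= -317124 / 455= -696.98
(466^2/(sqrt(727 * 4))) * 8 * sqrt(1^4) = 868624 * sqrt(727)/727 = 32215.48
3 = 3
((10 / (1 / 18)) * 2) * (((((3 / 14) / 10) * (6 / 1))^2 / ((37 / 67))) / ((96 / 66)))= 7.41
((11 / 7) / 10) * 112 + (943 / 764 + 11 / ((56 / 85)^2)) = 44.18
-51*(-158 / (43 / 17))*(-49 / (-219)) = 2237438 / 3139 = 712.79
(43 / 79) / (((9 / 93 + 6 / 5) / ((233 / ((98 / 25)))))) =38823625 / 1556142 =24.95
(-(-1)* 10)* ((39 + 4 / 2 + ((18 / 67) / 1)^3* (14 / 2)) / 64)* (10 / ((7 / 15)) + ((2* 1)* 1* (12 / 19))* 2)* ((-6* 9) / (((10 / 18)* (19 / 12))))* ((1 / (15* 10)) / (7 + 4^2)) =-4789230247593 / 1748064632300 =-2.74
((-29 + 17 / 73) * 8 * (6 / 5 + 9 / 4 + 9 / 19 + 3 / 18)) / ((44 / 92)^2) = -690683560 / 167827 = -4115.45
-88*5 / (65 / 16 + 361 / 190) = -35200 / 477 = -73.79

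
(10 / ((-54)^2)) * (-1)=-5 / 1458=-0.00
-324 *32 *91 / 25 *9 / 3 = -2830464 / 25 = -113218.56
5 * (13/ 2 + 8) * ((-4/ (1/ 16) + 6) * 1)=-4205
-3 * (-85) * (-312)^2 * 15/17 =21902400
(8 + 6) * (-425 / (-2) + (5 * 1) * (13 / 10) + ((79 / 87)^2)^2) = 176195708360 / 57289761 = 3075.52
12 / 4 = 3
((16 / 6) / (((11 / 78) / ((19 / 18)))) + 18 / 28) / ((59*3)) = 28555 / 245322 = 0.12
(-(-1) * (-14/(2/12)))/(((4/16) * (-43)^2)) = -336/1849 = -0.18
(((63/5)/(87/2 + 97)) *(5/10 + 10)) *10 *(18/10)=23814/1405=16.95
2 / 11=0.18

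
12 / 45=4 / 15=0.27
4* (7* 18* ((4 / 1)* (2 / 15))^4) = 229376 / 5625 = 40.78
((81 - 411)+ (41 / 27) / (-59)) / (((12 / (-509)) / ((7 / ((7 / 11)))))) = 2943567869 / 19116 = 153984.51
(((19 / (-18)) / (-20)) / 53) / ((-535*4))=-19 / 40831200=-0.00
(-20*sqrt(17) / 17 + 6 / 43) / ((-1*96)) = -1 / 688 + 5*sqrt(17) / 408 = 0.05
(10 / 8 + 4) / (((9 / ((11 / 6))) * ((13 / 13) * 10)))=77 / 720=0.11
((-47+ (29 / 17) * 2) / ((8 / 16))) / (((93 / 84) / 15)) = -622440 / 527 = -1181.10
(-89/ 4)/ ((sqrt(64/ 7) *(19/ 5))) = -445 *sqrt(7)/ 608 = -1.94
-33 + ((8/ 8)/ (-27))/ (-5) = -4454/ 135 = -32.99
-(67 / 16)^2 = -4489 / 256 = -17.54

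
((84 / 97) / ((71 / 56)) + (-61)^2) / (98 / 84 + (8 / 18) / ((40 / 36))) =768936930 / 323689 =2375.54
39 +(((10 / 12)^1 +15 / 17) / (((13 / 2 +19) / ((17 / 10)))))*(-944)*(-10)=171167 / 153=1118.74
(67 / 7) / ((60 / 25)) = 335 / 84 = 3.99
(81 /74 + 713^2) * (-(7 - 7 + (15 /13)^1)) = -43406985 /74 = -586580.88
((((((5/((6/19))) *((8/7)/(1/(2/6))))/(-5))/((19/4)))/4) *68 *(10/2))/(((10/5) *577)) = -680/36351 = -0.02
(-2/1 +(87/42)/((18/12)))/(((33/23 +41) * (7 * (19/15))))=-1495/908656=-0.00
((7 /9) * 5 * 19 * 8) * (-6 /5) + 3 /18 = -4255 /6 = -709.17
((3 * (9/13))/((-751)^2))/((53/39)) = 81/29892053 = 0.00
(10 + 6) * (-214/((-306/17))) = 1712/9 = 190.22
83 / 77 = 1.08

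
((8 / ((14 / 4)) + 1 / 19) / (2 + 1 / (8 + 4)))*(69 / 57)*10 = 171672 / 12635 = 13.59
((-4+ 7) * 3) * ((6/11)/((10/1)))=27/55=0.49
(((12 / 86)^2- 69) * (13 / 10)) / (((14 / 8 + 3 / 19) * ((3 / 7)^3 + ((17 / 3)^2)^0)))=-2161147989 / 49599425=-43.57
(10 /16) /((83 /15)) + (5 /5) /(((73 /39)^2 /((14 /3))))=1.44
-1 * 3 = -3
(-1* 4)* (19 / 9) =-8.44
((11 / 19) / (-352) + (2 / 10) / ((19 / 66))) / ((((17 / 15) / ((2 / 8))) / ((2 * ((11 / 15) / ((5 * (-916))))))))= -23177 / 473388800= -0.00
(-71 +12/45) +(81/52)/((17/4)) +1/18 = -1398491/19890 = -70.31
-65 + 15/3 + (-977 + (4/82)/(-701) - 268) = -37507007/28741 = -1305.00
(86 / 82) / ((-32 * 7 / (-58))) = 1247 / 4592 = 0.27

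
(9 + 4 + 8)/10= 21/10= 2.10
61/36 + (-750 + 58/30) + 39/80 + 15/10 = -535957/720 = -744.38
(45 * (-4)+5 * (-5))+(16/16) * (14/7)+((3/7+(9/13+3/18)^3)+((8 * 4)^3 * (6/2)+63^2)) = 339066187477/3321864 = 102071.06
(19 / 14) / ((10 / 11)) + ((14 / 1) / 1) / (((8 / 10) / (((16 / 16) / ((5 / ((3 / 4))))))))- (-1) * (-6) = -1.88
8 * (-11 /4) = -22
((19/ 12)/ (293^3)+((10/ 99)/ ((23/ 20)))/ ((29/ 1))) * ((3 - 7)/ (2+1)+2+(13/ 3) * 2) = 140863966663/ 4982934107943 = 0.03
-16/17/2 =-8/17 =-0.47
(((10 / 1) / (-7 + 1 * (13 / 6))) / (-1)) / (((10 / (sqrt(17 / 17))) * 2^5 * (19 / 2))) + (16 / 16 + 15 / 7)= 96997 / 30856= 3.14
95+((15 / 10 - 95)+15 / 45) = 1.83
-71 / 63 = -1.13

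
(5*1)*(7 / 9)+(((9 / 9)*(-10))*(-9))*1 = 845 / 9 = 93.89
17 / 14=1.21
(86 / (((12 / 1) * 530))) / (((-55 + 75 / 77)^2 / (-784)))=-12492403 / 3439488000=-0.00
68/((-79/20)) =-1360/79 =-17.22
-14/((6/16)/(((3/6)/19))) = -56/57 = -0.98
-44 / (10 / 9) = -198 / 5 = -39.60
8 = 8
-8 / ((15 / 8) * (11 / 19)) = -1216 / 165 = -7.37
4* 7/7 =4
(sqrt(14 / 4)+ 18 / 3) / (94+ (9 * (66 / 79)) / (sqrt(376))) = -140778 * sqrt(94) / 5183586535 - 23463 * sqrt(329) / 5183586535+ 27572738 * sqrt(14) / 5183586535+ 330872856 / 5183586535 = 0.08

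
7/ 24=0.29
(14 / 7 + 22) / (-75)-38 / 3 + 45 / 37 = -11.77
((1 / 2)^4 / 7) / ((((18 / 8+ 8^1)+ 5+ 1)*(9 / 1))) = 1 / 16380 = 0.00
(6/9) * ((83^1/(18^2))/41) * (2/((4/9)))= 83/4428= 0.02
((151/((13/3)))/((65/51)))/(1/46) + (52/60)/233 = 742856059/590655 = 1257.68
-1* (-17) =17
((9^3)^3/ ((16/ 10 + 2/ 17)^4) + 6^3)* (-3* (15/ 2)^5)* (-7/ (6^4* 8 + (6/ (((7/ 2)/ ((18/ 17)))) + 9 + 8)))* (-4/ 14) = -5482579107898230072721875/ 8985883192696576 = -610132470.05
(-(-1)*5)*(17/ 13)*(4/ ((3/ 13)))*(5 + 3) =2720/ 3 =906.67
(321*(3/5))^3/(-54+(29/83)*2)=-74123676801/553000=-134039.20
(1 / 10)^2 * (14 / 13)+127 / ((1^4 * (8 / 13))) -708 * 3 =-4985797 / 2600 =-1917.61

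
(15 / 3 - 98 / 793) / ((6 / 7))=9023 / 1586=5.69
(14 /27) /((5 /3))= 14 /45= 0.31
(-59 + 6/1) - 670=-723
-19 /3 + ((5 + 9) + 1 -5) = 11 /3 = 3.67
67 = 67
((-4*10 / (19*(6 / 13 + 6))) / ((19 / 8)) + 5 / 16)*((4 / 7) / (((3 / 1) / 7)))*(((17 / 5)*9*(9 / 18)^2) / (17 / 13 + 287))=939913 / 151539136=0.01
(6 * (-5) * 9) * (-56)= 15120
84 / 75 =28 / 25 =1.12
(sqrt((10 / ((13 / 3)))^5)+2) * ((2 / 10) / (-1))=-180 * sqrt(390) / 2197 - 2 / 5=-2.02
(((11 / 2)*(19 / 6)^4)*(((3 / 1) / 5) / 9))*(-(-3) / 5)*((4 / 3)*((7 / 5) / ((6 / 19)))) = 190659623 / 1458000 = 130.77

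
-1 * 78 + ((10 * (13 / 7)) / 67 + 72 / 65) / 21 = -49892212 / 640185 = -77.93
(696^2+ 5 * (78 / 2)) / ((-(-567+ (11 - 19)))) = 484611 / 575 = 842.80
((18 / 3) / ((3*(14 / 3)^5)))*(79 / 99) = 2133 / 2958032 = 0.00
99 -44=55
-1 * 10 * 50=-500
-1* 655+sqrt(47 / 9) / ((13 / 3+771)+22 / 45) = -655+15* sqrt(47) / 34912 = -655.00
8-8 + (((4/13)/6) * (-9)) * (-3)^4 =-486/13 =-37.38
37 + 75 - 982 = -870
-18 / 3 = -6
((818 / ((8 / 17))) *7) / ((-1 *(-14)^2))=-6953 / 112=-62.08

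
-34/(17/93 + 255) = -93/698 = -0.13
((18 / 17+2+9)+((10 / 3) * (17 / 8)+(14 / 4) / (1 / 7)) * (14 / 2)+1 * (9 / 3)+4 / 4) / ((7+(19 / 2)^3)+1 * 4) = 96754 / 354297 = 0.27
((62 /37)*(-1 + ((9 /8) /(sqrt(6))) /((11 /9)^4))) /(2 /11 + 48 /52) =-4433 /2923 + 7932249*sqrt(6) /62248208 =-1.20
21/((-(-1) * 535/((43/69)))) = 0.02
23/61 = 0.38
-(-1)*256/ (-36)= -64/ 9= -7.11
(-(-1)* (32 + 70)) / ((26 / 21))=1071 / 13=82.38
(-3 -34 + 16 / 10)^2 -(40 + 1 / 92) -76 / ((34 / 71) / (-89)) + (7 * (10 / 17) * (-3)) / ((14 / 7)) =599473231 / 39100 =15331.80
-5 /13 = -0.38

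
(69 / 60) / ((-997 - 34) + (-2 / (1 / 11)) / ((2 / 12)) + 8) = -23 / 23100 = -0.00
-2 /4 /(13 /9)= -9 /26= -0.35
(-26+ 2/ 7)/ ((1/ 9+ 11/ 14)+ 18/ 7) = -3240/ 437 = -7.41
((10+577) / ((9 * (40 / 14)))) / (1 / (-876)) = -299957 / 15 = -19997.13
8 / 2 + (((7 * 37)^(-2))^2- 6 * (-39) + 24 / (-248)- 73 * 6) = -27912635059852 / 139495677391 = -200.10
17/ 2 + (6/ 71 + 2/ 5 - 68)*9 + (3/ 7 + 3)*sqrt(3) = -425389/ 710 + 24*sqrt(3)/ 7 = -593.20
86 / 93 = 0.92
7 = 7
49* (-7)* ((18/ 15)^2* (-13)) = 160524/ 25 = 6420.96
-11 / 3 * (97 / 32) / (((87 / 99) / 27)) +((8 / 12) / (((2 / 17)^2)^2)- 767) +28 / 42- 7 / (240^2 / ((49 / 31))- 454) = 5822829838303 / 2454588768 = 2372.22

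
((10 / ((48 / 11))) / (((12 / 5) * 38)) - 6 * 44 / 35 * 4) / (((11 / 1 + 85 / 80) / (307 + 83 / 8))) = -29318439821 / 36963360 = -793.18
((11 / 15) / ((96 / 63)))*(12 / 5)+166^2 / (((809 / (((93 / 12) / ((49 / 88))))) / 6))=2845.66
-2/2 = -1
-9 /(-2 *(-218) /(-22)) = 99 /218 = 0.45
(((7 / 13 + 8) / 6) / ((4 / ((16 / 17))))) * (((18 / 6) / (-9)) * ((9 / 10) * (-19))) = 1.91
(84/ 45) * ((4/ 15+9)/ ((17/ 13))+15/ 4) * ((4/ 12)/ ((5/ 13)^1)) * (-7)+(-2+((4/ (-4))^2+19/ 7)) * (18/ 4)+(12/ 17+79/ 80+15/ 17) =-722441557/ 6426000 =-112.42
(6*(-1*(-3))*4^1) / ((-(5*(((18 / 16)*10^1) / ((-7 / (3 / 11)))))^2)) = -758912 / 50625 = -14.99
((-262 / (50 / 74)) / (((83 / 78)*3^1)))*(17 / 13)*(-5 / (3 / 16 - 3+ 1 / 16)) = -1318384 / 4565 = -288.80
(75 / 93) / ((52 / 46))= 0.71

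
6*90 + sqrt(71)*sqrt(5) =sqrt(355) + 540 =558.84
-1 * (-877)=877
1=1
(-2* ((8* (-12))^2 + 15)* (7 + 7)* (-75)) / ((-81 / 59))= -127080100 / 9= -14120011.11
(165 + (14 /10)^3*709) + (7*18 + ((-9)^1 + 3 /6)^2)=1154373 /500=2308.75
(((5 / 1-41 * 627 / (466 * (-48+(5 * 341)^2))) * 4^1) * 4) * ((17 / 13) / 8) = 115144921951 / 8805233333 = 13.08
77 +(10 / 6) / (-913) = 210898 / 2739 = 77.00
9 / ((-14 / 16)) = -72 / 7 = -10.29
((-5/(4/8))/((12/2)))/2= -5/6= -0.83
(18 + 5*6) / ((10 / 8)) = 192 / 5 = 38.40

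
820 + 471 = 1291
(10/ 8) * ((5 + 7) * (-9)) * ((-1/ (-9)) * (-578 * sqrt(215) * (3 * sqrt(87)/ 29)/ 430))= 2601 * sqrt(18705)/ 1247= 285.27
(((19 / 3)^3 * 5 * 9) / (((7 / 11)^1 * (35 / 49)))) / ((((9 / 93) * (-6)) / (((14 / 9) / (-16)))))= 16372433 / 3888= 4211.02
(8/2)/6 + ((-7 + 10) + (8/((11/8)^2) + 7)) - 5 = 3593/363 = 9.90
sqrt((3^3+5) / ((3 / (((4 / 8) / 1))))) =4 * sqrt(3) / 3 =2.31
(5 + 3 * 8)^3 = 24389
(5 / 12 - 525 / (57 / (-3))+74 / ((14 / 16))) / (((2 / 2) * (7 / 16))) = 718964 / 2793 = 257.42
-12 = -12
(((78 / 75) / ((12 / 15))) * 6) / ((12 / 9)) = 117 / 20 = 5.85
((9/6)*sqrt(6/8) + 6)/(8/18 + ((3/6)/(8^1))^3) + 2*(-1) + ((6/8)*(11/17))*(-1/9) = 27648*sqrt(3)/16393 + 38252869/3344172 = 14.36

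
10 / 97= 0.10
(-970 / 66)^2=235225 / 1089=216.00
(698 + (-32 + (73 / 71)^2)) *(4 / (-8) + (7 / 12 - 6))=-3362635 / 852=-3946.75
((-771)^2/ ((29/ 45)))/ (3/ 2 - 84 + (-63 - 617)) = -10699938/ 8845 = -1209.72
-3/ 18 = -1/ 6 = -0.17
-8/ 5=-1.60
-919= -919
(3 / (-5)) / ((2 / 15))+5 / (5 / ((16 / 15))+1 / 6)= -1617 / 466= -3.47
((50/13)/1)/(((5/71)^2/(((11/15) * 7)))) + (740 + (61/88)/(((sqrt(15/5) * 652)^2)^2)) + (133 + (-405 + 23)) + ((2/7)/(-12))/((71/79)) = 20677307880436531883437/4623653815237416960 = 4472.07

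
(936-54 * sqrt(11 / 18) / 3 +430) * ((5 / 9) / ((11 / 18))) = 13660 / 11-30 * sqrt(22) / 11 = 1229.03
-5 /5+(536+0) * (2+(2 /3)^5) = 277405 /243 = 1141.58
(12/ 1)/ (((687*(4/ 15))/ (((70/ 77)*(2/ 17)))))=300/ 42823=0.01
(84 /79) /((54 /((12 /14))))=4 /237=0.02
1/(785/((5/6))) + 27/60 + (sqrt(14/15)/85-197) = -1851491/9420 + sqrt(210)/1275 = -196.54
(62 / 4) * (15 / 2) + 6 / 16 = 116.62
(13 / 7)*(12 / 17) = 156 / 119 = 1.31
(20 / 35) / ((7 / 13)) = 52 / 49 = 1.06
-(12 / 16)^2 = -9 / 16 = -0.56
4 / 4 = 1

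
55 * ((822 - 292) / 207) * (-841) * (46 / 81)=-49030300 / 729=-67256.93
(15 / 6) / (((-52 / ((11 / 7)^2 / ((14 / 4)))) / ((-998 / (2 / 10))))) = 169.26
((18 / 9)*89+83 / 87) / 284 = 15569 / 24708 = 0.63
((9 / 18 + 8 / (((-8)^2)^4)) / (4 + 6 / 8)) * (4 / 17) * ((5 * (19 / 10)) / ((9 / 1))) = 61681 / 2359296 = 0.03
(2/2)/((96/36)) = 3/8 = 0.38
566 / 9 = 62.89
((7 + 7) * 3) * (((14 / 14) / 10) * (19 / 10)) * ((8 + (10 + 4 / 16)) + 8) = 8379 / 40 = 209.48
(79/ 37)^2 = 6241/ 1369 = 4.56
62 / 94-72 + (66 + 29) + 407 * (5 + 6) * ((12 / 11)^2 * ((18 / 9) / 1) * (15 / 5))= 1503608 / 47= 31991.66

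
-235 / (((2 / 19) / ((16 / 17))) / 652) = -23289440 / 17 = -1369967.06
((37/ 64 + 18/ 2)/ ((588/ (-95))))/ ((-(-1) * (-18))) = 58235/ 677376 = 0.09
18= 18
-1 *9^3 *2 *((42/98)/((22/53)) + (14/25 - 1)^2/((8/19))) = -418827267/192500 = -2175.73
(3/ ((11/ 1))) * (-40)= -120/ 11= -10.91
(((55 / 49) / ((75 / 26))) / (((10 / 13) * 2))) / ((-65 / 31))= -4433 / 36750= -0.12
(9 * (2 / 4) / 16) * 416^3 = 20247552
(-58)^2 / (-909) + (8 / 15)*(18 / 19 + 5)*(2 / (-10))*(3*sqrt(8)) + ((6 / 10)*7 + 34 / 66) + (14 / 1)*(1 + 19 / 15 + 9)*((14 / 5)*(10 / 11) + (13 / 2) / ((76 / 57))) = 234270053 / 199980 - 1808*sqrt(2) / 475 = 1166.08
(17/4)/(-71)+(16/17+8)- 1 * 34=-121273/4828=-25.12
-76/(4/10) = -190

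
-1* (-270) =270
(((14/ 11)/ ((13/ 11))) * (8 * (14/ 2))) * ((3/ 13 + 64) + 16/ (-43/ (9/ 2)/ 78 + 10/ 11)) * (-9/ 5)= -23559864048/ 2566265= -9180.60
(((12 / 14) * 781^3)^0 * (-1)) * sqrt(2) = -sqrt(2) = -1.41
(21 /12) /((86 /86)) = 7 /4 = 1.75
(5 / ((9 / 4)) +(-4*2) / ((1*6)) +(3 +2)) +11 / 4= 311 / 36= 8.64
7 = 7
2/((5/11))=22/5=4.40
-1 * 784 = -784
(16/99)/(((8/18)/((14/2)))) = 28/11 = 2.55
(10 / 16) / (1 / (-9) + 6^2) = 45 / 2584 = 0.02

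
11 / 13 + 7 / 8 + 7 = 907 / 104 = 8.72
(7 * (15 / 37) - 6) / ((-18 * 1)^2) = -13 / 1332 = -0.01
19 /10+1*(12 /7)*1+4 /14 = 39 /10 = 3.90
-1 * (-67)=67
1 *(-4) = -4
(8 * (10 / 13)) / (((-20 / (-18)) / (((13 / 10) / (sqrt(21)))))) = 12 * sqrt(21) / 35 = 1.57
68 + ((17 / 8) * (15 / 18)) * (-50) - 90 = -2653 / 24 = -110.54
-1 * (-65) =65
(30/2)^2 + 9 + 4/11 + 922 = 1156.36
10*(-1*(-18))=180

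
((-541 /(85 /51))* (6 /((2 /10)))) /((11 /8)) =-77904 /11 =-7082.18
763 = 763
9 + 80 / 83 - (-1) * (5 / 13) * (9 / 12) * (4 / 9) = 10.09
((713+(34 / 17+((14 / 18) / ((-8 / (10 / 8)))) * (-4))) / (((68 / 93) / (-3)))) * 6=-4790895 / 272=-17613.58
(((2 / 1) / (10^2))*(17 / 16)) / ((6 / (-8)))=-17 / 600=-0.03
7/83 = 0.08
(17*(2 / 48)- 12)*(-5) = 1355 / 24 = 56.46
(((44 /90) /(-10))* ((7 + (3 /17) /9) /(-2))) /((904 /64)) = 15752 /1296675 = 0.01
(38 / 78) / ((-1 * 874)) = -1 / 1794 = -0.00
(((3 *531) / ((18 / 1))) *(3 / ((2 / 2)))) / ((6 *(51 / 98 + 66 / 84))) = 33.88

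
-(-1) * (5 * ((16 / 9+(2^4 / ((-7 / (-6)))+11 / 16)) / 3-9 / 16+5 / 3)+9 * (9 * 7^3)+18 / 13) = 68346053 / 2457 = 27816.87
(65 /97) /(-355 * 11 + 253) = -65 /354244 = -0.00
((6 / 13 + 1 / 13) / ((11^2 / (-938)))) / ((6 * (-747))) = 3283 / 3525093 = 0.00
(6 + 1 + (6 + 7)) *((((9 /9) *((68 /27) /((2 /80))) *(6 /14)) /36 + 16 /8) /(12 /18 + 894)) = 9070 /126819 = 0.07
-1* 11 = -11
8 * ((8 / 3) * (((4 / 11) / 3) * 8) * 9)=186.18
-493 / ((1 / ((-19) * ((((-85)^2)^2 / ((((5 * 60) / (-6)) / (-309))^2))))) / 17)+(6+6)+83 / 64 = 20318052053675075 / 64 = 317469563338673.05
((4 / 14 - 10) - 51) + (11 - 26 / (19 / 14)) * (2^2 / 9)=-77015 / 1197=-64.34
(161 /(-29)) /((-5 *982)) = 161 /142390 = 0.00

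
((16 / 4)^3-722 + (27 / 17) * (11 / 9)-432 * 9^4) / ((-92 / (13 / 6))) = 66766.49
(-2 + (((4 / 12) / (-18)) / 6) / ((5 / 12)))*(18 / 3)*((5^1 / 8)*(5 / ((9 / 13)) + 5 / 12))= -74525 / 1296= -57.50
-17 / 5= -3.40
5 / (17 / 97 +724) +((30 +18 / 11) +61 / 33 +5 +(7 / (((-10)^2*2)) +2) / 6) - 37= 113179391 / 61815600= 1.83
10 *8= 80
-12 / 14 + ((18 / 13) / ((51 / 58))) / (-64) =-21825 / 24752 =-0.88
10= 10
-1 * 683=-683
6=6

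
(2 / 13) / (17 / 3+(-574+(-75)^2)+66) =3 / 99892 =0.00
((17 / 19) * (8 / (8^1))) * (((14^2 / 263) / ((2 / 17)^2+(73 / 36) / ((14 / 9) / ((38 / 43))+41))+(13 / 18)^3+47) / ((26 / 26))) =53.27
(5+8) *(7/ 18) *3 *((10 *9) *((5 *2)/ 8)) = 6825/ 4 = 1706.25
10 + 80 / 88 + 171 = 2001 / 11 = 181.91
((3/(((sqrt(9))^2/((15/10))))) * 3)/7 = 3/14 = 0.21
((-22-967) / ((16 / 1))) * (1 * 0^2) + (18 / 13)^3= 5832 / 2197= 2.65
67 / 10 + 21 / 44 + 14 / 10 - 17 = -1853 / 220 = -8.42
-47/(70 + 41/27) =-1269/1931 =-0.66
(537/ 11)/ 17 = 537/ 187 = 2.87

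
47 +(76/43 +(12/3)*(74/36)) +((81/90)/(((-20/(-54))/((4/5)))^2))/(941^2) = 61029015875089/1070878584375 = 56.99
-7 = -7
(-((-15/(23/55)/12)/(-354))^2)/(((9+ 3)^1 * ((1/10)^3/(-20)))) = 47265625/397752984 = 0.12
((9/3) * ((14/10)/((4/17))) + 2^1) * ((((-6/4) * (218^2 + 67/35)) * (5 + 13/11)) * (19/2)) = -639901029051/7700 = -83104029.75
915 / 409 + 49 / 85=2.81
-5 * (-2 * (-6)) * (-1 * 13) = 780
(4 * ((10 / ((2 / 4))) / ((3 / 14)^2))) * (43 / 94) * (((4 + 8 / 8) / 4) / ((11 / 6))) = 842800 / 1551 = 543.39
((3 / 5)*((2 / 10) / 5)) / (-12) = -1 / 500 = -0.00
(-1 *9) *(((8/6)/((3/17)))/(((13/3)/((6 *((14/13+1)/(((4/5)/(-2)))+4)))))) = 18972/169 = 112.26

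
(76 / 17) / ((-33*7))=-76 / 3927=-0.02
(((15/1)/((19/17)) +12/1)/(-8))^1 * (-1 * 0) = 0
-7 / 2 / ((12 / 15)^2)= -175 / 32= -5.47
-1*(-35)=35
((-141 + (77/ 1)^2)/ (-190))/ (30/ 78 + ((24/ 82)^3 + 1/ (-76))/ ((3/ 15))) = -10371783448/ 151232175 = -68.58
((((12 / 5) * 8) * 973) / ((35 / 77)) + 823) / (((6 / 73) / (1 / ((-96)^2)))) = 55.34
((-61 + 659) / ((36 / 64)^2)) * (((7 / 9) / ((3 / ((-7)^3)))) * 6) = -735128576 / 729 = -1008406.83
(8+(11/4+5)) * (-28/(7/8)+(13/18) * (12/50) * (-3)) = -51219/100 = -512.19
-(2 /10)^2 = -1 /25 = -0.04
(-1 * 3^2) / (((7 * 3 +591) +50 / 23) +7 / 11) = -253 / 17283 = -0.01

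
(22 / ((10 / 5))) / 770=1 / 70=0.01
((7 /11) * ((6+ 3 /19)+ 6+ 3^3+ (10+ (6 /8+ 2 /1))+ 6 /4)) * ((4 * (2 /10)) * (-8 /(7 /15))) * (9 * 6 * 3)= -1434672 /19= -75509.05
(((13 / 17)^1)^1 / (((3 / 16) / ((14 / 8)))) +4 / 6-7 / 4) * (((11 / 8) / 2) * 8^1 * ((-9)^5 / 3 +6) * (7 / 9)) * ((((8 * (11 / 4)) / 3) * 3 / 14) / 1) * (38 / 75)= -3724547827 / 9180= -405724.16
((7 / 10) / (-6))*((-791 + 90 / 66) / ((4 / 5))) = 30401 / 264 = 115.16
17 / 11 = 1.55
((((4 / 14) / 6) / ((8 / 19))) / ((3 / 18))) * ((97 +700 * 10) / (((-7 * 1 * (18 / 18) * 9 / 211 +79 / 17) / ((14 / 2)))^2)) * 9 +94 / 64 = 218608670968889 / 1946380832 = 112315.47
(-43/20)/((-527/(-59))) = -0.24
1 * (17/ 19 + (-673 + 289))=-7279/ 19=-383.11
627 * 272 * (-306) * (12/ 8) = -78279696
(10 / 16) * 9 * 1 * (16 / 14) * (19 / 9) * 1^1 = 95 / 7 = 13.57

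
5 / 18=0.28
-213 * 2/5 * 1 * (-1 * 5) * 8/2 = 1704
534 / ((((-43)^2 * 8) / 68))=4539 / 1849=2.45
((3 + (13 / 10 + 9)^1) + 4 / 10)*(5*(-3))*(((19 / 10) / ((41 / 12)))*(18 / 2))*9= -1897587 / 205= -9256.52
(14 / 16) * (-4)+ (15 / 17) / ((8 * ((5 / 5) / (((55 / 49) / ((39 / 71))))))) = -283687 / 86632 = -3.27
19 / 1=19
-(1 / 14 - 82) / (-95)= -1147 / 1330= -0.86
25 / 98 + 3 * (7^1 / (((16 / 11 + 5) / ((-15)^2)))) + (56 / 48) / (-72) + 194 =1392133879 / 1502928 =926.28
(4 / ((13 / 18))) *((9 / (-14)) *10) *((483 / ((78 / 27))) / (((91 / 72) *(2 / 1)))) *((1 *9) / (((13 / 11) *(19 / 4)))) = -14341821120 / 3798613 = -3775.54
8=8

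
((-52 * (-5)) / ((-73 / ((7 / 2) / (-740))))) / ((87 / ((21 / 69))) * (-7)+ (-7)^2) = -91 / 10544704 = -0.00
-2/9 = -0.22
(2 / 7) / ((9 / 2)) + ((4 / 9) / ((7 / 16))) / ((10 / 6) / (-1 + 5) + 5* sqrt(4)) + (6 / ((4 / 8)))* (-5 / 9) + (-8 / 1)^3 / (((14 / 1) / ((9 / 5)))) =-81376 / 1125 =-72.33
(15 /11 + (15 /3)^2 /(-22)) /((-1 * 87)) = -0.00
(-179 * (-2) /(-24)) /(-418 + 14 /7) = 179 /4992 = 0.04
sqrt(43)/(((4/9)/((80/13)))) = 180 * sqrt(43)/13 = 90.80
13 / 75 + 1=1.17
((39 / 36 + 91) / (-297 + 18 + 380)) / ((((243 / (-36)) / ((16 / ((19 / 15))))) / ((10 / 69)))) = -884000 / 3575097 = -0.25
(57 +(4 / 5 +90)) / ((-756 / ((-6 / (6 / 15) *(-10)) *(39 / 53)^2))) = -624455 / 39326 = -15.88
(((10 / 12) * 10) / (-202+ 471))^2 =625 / 651249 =0.00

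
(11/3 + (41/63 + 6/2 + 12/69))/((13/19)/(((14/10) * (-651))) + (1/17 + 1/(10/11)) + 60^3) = 7608378050/219374791600269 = 0.00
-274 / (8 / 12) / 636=-137 / 212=-0.65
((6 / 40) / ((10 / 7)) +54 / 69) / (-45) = -1361 / 69000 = -0.02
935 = 935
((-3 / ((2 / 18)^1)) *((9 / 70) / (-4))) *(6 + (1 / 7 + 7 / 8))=95499 / 15680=6.09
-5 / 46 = -0.11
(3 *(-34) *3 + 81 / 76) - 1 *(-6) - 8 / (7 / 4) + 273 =-16229 / 532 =-30.51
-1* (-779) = 779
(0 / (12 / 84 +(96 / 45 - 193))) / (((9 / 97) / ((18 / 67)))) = 0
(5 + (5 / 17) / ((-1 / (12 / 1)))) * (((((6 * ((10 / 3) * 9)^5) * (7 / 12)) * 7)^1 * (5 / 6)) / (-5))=-2480625000 / 17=-145919117.65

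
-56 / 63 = -8 / 9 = -0.89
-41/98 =-0.42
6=6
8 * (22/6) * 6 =176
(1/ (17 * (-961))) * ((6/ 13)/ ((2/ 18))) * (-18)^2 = -17496/ 212381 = -0.08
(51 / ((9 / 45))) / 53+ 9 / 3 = 414 / 53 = 7.81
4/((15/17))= 68/15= 4.53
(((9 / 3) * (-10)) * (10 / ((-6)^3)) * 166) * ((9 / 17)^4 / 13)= 1512675 / 1085773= 1.39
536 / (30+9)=536 / 39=13.74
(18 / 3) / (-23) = -6 / 23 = -0.26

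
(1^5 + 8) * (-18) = -162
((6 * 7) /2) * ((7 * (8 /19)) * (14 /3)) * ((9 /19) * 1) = 49392 /361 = 136.82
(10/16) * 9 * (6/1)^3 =1215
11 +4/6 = 35/3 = 11.67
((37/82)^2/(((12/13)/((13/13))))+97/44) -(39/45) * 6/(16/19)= -16641407/4437840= -3.75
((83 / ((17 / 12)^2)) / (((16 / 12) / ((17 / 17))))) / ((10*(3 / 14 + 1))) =62748 / 24565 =2.55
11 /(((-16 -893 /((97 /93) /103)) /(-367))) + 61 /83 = 554393426 /710114717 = 0.78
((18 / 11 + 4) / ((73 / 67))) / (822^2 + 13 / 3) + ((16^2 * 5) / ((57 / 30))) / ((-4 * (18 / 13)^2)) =-220069508784982 / 2505081387105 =-87.85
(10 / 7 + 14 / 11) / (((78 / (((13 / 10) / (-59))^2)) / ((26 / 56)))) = 2197 / 281438850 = 0.00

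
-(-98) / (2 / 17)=833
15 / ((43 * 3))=5 / 43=0.12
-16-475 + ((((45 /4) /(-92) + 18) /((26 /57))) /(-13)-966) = -181602491 /124384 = -1460.01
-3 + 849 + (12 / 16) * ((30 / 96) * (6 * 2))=848.81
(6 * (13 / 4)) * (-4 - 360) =-7098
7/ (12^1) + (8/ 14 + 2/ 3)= 51/ 28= 1.82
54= 54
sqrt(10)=3.16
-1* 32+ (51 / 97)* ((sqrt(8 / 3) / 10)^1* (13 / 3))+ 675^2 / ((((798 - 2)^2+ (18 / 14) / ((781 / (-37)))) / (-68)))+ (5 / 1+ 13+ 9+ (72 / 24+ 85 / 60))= -49.11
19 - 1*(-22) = 41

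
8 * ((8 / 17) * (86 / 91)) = 5504 / 1547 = 3.56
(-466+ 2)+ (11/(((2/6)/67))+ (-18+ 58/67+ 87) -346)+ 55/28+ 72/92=63583435/43148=1473.61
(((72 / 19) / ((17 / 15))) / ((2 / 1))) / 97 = 540 / 31331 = 0.02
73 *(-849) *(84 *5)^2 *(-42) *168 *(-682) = -52610457440217600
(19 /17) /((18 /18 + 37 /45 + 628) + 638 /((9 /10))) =855 /1024114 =0.00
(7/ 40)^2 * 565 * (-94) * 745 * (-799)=30981713189/ 32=968178537.16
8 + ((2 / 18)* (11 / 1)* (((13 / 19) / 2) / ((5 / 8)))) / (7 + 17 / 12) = 232568 / 28785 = 8.08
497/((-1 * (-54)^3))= 497/157464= 0.00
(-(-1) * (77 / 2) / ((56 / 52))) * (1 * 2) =143 / 2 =71.50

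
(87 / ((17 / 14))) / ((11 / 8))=9744 / 187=52.11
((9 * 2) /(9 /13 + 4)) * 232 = 54288 /61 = 889.97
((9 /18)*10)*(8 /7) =40 /7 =5.71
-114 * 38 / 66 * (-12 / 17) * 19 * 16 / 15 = 877952 / 935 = 938.99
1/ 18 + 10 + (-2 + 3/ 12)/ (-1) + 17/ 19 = 12.70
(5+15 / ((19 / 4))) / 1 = 155 / 19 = 8.16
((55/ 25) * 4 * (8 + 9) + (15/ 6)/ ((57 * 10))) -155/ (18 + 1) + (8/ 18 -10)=451067/ 3420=131.89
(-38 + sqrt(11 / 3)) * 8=-288.68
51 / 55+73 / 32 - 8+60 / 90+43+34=384781 / 5280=72.88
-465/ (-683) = 465/ 683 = 0.68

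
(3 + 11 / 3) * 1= 20 / 3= 6.67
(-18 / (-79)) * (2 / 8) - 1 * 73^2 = -841973 / 158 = -5328.94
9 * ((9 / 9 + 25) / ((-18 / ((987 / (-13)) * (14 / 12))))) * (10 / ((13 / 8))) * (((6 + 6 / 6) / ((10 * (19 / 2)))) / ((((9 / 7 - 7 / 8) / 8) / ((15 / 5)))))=173332992 / 5681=30511.00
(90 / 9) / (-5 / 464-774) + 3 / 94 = 641263 / 33759254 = 0.02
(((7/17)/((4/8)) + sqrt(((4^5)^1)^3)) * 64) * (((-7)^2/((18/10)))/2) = 1455809600/51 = 28545286.27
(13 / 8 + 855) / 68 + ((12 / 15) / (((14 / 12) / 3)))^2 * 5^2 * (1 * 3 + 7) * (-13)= -366276683 / 26656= -13740.87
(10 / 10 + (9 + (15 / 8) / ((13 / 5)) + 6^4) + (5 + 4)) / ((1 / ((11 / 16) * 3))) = 2713.67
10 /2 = 5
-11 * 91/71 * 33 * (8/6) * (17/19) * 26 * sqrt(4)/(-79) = 38934896/106571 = 365.34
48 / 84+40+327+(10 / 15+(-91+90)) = 7712 / 21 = 367.24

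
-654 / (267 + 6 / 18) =-981 / 401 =-2.45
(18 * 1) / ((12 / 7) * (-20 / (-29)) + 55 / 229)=836766 / 66125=12.65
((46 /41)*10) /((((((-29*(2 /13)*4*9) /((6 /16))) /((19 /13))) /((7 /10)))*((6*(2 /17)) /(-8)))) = 52003 /171216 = 0.30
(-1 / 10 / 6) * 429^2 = -61347 / 20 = -3067.35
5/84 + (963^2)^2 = 72241114021529/84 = 860013262161.06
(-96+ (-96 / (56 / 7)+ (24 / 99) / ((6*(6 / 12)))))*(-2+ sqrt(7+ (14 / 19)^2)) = 21368 / 99 - 10684*sqrt(2723) / 1881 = -80.56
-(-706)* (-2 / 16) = -353 / 4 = -88.25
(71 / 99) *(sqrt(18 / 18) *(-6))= -142 / 33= -4.30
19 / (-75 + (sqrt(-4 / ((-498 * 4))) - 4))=-747498 / 3108017 - 19 * sqrt(498) / 3108017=-0.24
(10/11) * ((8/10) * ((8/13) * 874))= 55936/143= 391.16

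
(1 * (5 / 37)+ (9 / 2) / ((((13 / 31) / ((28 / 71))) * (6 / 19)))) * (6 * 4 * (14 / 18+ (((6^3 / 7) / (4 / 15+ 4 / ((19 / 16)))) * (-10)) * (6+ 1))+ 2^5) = -5104100687776 / 26535327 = -192351.15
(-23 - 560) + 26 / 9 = -5221 / 9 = -580.11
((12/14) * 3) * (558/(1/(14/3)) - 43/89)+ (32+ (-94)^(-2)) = 37029644343/5504828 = 6726.76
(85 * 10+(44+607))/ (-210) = -7.15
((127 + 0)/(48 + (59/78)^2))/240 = 64389/5910260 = 0.01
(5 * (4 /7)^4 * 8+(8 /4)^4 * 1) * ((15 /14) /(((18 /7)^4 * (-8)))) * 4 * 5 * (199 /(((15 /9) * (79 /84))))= -3025795 /19197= -157.62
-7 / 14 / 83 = -1 / 166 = -0.01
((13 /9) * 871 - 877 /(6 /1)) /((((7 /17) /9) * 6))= 4050.65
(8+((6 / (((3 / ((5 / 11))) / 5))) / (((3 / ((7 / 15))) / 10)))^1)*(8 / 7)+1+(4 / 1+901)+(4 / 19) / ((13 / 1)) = 158031890 / 171171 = 923.24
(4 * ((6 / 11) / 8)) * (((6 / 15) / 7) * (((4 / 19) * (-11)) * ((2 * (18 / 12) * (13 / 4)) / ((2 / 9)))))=-1053 / 665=-1.58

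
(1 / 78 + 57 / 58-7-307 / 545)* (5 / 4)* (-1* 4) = 4048312 / 123279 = 32.84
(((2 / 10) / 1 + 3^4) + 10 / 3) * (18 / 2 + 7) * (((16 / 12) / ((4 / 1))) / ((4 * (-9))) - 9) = -4935056 / 405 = -12185.32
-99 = -99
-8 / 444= -2 / 111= -0.02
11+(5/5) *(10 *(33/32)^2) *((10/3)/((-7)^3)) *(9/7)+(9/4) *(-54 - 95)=-324.38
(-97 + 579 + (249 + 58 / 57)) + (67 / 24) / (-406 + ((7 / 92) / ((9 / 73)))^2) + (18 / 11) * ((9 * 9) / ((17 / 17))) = 150743927721529 / 174359911341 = 864.56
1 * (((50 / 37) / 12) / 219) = 25 / 48618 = 0.00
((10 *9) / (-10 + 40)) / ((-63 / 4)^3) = -64 / 83349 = -0.00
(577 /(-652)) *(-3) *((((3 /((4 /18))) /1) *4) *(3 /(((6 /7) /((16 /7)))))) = 186948 /163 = 1146.92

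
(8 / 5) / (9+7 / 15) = 12 / 71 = 0.17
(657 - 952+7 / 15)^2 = 19518724 / 225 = 86749.88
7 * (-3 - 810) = -5691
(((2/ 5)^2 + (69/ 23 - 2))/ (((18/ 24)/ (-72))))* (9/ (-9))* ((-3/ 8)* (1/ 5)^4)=-1044/ 15625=-0.07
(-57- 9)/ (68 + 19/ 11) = -726/ 767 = -0.95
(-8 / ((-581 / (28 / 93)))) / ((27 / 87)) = 928 / 69471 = 0.01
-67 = -67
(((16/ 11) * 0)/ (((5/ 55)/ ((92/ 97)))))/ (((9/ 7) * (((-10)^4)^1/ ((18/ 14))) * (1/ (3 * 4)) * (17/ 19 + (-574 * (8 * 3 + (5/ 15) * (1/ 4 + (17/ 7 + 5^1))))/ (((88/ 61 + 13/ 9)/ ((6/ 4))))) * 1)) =0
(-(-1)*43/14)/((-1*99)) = -43/1386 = -0.03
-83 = -83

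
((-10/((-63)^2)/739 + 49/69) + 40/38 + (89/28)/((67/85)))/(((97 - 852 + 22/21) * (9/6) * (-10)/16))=7963002728644/971218515001455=0.01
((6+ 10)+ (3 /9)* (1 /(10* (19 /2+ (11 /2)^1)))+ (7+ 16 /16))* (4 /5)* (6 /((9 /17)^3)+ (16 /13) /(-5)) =771.72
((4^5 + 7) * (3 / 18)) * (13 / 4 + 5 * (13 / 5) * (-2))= -93821 / 24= -3909.21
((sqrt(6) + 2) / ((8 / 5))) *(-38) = -95 *sqrt(6) / 4 - 95 / 2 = -105.68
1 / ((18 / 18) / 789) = 789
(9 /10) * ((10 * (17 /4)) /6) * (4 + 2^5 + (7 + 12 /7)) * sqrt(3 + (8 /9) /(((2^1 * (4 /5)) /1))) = 5321 * sqrt(2) /14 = 537.50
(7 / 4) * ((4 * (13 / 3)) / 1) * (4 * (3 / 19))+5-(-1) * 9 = 630 / 19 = 33.16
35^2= 1225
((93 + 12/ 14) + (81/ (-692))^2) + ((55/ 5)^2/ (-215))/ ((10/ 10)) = 67246210817/ 720690320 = 93.31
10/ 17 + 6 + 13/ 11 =1453/ 187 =7.77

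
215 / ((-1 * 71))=-215 / 71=-3.03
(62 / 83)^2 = 3844 / 6889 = 0.56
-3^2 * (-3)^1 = 27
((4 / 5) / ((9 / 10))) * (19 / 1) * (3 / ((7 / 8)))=1216 / 21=57.90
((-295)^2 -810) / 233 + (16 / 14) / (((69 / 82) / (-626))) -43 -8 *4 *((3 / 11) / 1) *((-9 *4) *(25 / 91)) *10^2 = 130485414260 / 16093077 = 8108.17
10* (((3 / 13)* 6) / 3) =60 / 13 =4.62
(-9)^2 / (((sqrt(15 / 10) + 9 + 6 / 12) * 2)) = 1539 / 355 - 81 * sqrt(6) / 355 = 3.78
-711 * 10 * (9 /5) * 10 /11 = -127980 /11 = -11634.55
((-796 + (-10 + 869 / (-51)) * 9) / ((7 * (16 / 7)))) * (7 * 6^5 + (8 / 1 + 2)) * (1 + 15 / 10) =-2404839245 / 272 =-8841320.75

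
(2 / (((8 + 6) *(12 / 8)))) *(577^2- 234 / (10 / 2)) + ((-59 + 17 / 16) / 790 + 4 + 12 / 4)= 31709.99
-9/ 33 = -3/ 11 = -0.27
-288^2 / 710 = -41472 / 355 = -116.82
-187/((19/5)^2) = -4675/361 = -12.95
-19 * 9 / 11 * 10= -1710 / 11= -155.45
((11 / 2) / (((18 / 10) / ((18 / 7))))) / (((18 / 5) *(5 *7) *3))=55 / 2646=0.02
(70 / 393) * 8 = 560 / 393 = 1.42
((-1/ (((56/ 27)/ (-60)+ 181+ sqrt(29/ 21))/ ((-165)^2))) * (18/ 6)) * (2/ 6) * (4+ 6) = -28284050458125/ 18799704596+ 7442634375 * sqrt(609)/ 18799704596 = -1494.72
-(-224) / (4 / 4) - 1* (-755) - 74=905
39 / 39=1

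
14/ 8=7/ 4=1.75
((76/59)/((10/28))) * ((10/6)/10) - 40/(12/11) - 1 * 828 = -764698/885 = -864.07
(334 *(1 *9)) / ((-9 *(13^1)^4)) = -334 / 28561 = -0.01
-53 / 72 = -0.74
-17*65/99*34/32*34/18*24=-319345/594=-537.62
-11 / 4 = -2.75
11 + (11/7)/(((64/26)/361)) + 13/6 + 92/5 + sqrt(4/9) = 882649/3360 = 262.69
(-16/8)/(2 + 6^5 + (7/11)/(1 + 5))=-132/513355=-0.00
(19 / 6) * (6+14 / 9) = 646 / 27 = 23.93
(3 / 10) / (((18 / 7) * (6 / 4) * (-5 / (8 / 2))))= -14 / 225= -0.06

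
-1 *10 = -10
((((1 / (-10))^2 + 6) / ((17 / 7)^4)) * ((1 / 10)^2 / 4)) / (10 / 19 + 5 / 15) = 1678593 / 3340840000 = 0.00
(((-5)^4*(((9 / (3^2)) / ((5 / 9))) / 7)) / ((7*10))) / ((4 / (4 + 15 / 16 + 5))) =35775 / 6272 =5.70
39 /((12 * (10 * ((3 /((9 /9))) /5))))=13 /24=0.54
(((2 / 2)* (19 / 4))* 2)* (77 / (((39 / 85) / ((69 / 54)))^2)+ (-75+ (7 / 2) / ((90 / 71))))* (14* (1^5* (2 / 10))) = 86016523607 / 6160050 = 13963.61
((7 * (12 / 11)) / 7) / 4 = 3 / 11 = 0.27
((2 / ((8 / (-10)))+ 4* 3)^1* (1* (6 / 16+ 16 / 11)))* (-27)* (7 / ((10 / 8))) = -578151 / 220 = -2627.96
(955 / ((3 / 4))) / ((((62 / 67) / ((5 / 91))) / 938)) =85739900 / 1209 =70918.03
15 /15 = 1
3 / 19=0.16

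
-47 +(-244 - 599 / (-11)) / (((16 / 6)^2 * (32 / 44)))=-83.65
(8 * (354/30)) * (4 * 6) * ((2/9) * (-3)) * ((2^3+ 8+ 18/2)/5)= -7552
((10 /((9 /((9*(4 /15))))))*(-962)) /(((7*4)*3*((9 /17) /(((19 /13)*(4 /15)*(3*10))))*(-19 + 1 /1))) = 191216 /5103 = 37.47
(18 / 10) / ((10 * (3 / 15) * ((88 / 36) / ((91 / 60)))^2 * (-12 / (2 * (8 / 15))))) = -74529 / 2420000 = -0.03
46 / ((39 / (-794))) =-36524 / 39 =-936.51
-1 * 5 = -5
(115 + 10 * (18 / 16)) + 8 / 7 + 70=5527 / 28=197.39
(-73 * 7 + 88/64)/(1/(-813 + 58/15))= 16494183/40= 412354.58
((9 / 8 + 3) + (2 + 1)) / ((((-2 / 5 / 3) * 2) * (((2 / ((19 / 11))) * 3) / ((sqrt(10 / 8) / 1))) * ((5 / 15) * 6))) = -5415 * sqrt(5) / 2816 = -4.30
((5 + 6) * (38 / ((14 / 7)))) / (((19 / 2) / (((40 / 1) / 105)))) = 176 / 21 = 8.38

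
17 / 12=1.42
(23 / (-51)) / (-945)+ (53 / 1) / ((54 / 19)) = 18.65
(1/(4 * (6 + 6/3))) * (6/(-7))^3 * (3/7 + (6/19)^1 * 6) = -0.05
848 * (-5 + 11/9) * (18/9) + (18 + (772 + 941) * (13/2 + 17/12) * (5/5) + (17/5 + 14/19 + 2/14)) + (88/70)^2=6014445359/837900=7178.00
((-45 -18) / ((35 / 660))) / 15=-396 / 5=-79.20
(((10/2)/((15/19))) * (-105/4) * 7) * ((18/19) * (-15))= 33075/2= 16537.50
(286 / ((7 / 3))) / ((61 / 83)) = 71214 / 427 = 166.78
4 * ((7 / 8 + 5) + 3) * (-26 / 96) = -923 / 96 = -9.61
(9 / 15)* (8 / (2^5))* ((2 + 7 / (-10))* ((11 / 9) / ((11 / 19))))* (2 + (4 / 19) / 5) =1261 / 1500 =0.84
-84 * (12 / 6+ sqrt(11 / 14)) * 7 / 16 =-147 / 2 -21 * sqrt(154) / 8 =-106.08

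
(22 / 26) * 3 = 33 / 13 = 2.54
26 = 26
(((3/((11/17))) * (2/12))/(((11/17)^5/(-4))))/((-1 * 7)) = 48275138/12400927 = 3.89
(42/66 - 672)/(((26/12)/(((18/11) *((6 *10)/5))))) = -9570960/1573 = -6084.53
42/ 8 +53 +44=409/ 4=102.25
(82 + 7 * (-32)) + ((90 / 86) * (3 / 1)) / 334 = -2039269 / 14362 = -141.99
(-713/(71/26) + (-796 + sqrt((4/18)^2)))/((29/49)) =-33091856/18531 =-1785.76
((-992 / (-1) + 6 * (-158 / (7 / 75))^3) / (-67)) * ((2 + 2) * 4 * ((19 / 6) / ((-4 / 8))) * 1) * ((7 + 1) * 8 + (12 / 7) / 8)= -1364299017262698112 / 482601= -2826970970351.69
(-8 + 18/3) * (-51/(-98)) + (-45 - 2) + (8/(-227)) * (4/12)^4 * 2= -43283782/900963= -48.04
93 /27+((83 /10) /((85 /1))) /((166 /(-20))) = 2626 /765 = 3.43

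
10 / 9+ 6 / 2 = 37 / 9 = 4.11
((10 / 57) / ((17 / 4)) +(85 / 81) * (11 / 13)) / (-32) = -316045 / 10883808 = -0.03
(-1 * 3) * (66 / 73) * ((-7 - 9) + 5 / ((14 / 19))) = 12771 / 511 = 24.99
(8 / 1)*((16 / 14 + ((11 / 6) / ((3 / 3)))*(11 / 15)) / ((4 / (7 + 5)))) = 6268 / 105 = 59.70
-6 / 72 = -0.08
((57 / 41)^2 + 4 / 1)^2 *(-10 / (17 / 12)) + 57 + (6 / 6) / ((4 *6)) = -220682963767 / 1152910488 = -191.41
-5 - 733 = -738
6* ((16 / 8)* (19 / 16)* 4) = 57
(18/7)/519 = 6/1211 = 0.00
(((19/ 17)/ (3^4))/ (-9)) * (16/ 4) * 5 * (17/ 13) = -380/ 9477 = -0.04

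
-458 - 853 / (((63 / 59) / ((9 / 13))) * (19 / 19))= -92005 / 91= -1011.04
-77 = -77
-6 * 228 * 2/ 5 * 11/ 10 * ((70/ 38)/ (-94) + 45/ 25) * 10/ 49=-12592008/ 57575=-218.71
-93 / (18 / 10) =-155 / 3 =-51.67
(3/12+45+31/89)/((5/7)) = 63.84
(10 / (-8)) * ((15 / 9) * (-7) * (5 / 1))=875 / 12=72.92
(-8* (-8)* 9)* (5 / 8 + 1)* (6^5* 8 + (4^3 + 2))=58288464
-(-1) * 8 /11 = 0.73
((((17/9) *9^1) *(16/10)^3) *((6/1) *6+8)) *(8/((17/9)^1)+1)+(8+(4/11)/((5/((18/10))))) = 22066092/1375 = 16048.07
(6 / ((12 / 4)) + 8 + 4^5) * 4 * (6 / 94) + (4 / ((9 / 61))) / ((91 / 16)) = 220120 / 819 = 268.77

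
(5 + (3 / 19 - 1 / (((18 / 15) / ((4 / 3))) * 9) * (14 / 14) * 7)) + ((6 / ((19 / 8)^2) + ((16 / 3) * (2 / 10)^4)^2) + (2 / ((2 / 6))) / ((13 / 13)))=129728175494 / 11422265625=11.36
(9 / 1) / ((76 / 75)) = 675 / 76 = 8.88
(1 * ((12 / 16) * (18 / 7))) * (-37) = -999 / 14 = -71.36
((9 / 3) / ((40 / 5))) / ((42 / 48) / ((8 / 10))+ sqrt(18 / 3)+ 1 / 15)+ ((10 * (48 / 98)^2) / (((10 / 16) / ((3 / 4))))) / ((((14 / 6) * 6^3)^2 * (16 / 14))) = -10109346769 / 108117851142+ 86400 * sqrt(6) / 1072151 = 0.10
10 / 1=10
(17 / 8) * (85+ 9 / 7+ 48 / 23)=60469 / 322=187.79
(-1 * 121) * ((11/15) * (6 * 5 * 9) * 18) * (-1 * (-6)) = -2587464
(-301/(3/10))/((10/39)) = -3913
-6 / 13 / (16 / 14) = -21 / 52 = -0.40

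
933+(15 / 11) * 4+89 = 11302 / 11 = 1027.45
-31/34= -0.91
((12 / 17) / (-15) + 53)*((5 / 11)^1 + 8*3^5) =96271889 / 935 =102964.59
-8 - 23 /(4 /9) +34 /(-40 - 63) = -24753 /412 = -60.08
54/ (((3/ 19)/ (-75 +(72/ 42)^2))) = -1207602/ 49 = -24644.94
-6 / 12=-1 / 2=-0.50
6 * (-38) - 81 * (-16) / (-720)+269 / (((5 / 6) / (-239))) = -77379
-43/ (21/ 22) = -946/ 21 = -45.05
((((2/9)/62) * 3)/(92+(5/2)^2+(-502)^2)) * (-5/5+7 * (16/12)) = 0.00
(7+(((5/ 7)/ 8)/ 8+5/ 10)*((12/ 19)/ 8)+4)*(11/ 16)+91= 26854405/ 272384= 98.59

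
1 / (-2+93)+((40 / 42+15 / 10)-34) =-17219 / 546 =-31.54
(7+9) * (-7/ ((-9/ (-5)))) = -560/ 9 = -62.22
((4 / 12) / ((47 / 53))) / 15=53 / 2115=0.03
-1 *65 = -65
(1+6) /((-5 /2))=-14 /5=-2.80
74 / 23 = 3.22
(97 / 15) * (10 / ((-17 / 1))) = -194 / 51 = -3.80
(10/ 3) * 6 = 20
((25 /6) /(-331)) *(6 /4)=-25 /1324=-0.02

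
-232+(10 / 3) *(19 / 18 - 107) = -15799 / 27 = -585.15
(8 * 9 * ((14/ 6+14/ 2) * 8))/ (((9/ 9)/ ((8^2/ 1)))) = 344064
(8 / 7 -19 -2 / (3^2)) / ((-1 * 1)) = 1139 / 63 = 18.08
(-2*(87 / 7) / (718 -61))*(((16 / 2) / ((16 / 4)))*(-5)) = 580 / 1533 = 0.38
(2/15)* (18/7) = 12/35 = 0.34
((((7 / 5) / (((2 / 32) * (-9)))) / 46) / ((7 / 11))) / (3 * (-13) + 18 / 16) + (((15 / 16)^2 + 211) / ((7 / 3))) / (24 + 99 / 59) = 1988597567 / 561980160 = 3.54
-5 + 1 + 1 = -3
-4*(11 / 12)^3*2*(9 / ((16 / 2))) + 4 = -2.93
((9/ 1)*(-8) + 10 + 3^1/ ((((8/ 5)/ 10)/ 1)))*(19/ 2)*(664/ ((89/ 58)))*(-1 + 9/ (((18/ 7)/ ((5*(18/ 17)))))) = -3116614.78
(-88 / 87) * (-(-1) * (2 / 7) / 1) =-176 / 609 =-0.29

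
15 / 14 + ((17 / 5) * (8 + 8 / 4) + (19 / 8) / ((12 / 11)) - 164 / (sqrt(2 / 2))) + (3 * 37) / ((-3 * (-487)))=-126.68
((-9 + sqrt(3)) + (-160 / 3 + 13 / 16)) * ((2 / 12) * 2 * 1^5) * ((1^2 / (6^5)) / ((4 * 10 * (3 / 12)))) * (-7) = 20671 / 11197440 - 7 * sqrt(3) / 233280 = 0.00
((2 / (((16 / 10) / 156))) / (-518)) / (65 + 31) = -65 / 16576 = -0.00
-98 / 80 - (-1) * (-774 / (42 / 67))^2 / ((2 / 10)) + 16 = 14940318759 / 1960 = 7622611.61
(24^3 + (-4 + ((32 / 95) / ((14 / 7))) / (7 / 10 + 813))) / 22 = 628.18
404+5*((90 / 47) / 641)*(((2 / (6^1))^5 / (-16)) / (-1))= 2629002553 / 6507432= 404.00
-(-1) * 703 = 703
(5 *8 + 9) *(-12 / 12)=-49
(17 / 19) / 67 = 0.01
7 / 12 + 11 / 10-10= -499 / 60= -8.32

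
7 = 7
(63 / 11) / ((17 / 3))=189 / 187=1.01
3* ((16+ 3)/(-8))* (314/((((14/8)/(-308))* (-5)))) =-393756/5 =-78751.20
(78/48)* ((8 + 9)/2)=221/16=13.81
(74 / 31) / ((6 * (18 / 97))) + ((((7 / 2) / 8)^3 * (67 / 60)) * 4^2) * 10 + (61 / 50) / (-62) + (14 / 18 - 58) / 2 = -123476741 / 10713600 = -11.53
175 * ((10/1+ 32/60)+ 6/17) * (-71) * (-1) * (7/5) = 9657704/51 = 189366.75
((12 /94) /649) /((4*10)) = 3 /610060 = 0.00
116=116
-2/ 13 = -0.15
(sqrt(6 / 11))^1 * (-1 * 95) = -95 * sqrt(66) / 11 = -70.16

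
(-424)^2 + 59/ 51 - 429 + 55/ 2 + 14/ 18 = 54889189/ 306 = 179376.43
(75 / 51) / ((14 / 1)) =25 / 238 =0.11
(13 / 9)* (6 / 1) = 26 / 3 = 8.67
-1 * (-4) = 4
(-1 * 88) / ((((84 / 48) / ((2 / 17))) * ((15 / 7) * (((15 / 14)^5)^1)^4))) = -0.69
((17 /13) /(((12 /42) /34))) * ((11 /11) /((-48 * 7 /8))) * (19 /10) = -5491 /780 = -7.04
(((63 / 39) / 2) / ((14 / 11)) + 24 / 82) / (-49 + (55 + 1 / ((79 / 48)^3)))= 324912701 / 2180912344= 0.15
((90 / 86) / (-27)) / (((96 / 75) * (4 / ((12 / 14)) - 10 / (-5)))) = -25 / 5504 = -0.00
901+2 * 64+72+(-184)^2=34957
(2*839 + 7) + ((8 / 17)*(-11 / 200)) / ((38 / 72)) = 13605979 / 8075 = 1684.95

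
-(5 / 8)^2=-25 / 64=-0.39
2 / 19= 0.11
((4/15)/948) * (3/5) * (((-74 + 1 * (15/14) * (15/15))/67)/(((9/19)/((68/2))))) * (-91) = 4287179/3572775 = 1.20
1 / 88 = 0.01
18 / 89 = 0.20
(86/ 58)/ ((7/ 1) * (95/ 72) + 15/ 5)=0.12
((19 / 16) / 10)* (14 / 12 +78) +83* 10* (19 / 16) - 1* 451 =104453 / 192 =544.03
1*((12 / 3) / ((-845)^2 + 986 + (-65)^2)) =1 / 179809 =0.00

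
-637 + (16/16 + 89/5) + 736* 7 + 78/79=1791241/395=4534.79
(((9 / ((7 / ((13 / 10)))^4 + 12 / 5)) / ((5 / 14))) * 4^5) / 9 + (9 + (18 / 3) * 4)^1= 1095602663 / 30098183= 36.40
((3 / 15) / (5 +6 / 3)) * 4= 4 / 35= 0.11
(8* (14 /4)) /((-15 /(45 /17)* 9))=-28 /51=-0.55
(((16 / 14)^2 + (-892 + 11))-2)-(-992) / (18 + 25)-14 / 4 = -3632991 / 4214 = -862.12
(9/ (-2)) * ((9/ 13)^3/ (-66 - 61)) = 6561/ 558038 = 0.01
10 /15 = 0.67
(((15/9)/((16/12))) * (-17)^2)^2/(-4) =-2088025/64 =-32625.39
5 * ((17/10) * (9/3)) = 25.50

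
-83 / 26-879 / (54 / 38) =-145489 / 234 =-621.75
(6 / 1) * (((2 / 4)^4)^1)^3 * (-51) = -153 / 2048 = -0.07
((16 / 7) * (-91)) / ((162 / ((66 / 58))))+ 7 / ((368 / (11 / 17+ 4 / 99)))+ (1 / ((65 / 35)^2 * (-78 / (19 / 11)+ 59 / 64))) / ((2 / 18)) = -738157918812557 / 489832402028112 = -1.51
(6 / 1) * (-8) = -48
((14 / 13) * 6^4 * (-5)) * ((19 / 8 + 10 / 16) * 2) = -544320 / 13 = -41870.77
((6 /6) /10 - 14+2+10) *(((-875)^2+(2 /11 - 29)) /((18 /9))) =-80004801 /110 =-727316.37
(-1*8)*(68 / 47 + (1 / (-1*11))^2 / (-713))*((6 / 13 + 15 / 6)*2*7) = -2299674664 / 4792073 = -479.89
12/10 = 6/5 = 1.20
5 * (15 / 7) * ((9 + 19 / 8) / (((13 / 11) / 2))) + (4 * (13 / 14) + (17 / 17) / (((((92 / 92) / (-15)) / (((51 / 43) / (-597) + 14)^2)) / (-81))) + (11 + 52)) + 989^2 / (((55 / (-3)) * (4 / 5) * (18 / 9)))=9246521310114485 / 45104905384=205000.35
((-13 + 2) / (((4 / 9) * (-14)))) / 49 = 0.04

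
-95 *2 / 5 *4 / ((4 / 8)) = -304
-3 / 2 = -1.50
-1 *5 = -5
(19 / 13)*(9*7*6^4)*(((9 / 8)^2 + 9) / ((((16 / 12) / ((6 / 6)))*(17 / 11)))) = 2102124717 / 3536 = 594492.28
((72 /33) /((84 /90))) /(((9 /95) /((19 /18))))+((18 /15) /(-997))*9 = 89941828 /3454605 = 26.04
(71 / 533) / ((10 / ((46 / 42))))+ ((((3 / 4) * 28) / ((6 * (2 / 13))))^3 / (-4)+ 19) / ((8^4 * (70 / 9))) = -0.08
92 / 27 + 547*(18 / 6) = 44399 / 27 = 1644.41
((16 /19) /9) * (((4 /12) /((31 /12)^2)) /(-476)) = -0.00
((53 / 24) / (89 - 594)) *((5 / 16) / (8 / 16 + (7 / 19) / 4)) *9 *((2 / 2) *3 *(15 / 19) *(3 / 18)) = -53 / 6464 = -0.01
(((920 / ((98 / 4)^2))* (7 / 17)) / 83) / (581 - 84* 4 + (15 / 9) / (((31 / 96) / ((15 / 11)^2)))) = 2760736 / 92438359027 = 0.00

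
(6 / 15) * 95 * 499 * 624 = 11832288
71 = 71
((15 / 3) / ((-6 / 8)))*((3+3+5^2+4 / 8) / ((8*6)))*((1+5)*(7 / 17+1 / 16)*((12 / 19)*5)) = -203175 / 5168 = -39.31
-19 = -19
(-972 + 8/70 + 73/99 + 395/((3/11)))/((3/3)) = 1653446/3465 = 477.18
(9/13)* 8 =72/13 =5.54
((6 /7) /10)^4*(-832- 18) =-2754 /60025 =-0.05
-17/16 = -1.06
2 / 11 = 0.18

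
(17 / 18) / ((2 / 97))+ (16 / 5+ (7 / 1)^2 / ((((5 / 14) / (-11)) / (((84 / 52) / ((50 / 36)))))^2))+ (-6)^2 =62965.27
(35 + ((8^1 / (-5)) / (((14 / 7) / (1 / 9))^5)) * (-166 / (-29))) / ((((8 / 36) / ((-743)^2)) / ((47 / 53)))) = 293412184751017 / 3805380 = 77104568.99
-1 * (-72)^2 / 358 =-2592 / 179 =-14.48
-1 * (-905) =905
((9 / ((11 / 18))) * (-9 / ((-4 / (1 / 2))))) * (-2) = -729 / 22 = -33.14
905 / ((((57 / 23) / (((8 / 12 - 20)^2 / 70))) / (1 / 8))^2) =67721448469 / 1031622480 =65.65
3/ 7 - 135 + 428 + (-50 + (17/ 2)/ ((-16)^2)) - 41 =725623/ 3584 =202.46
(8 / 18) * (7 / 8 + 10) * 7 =203 / 6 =33.83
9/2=4.50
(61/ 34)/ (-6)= -61/ 204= -0.30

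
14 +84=98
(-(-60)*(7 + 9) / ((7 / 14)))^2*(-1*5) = -18432000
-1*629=-629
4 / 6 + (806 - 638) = 506 / 3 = 168.67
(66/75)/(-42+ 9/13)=-286/13425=-0.02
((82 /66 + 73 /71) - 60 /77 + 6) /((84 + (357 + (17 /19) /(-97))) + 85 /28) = 39381224 /2334192663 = 0.02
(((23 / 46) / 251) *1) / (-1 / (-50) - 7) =-25 / 87599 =-0.00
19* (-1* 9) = -171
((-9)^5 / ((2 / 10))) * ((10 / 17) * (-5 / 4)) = 7381125 / 34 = 217091.91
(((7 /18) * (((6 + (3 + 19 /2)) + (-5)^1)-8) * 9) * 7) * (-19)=-10241 /4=-2560.25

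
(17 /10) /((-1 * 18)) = -17 /180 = -0.09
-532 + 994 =462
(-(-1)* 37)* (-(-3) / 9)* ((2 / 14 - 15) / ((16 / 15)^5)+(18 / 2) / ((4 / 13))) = 209236443 / 917504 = 228.05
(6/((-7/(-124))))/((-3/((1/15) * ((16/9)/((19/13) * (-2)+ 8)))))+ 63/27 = 1.51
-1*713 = -713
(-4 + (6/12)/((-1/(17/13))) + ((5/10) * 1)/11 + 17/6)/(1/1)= -1523/858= -1.78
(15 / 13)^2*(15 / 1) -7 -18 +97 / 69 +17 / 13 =-27008 / 11661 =-2.32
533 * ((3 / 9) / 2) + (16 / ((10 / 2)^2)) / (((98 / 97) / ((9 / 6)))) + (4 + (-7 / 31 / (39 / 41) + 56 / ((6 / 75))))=2350523377 / 2962050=793.55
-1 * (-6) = 6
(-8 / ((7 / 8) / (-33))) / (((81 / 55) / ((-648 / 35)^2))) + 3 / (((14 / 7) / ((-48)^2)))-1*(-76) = 126492068 / 1715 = 73756.31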